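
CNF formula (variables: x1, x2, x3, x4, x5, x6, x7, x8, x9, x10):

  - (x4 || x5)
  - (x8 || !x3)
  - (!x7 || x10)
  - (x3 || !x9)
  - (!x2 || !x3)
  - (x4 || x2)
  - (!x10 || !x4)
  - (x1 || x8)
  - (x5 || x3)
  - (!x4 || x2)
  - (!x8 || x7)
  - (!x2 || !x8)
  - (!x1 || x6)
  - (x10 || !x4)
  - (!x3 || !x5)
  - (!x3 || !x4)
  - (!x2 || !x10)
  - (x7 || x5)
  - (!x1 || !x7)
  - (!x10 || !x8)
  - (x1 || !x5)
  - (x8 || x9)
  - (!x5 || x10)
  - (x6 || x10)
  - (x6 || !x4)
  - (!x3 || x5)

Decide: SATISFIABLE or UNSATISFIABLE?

UNSATISFIABLE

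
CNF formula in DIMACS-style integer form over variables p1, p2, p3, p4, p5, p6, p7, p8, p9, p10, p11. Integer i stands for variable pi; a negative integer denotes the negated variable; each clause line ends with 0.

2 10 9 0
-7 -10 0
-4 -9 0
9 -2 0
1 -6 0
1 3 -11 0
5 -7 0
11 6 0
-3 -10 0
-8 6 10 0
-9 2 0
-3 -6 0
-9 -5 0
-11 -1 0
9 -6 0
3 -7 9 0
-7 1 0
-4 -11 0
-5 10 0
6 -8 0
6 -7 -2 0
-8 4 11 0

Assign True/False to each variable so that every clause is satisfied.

p1=False, p2=True, p3=True, p4=False, p5=False, p6=False, p7=False, p8=False, p9=True, p10=False, p11=True

Check each clause:
  1. (p2 | p10 | p9) — p9 is true.
  2. (~p7 | ~p10) — ~p7 is true.
  3. (~p4 | ~p9) — ~p4 is true.
  4. (p9 | ~p2) — p9 is true.
  5. (~p6 | p1) — ~p6 is true.
  6. (p1 | p3 | ~p11) — p3 is true.
  7. (~p7 | p5) — ~p7 is true.
  8. (p11 | p6) — p11 is true.
  9. (~p10 | ~p3) — ~p10 is true.
  10. (~p8 | p10 | p6) — ~p8 is true.
  11. (p2 | ~p9) — p2 is true.
  12. (~p3 | ~p6) — ~p6 is true.
  13. (~p9 | ~p5) — ~p5 is true.
  14. (~p11 | ~p1) — ~p1 is true.
  15. (p9 | ~p6) — p9 is true.
  16. (p9 | ~p7 | p3) — ~p7 is true.
  17. (~p7 | p1) — ~p7 is true.
  18. (~p4 | ~p11) — ~p4 is true.
  19. (~p5 | p10) — ~p5 is true.
  20. (p6 | ~p8) — ~p8 is true.
  21. (~p2 | p6 | ~p7) — ~p7 is true.
  22. (~p8 | p4 | p11) — ~p8 is true.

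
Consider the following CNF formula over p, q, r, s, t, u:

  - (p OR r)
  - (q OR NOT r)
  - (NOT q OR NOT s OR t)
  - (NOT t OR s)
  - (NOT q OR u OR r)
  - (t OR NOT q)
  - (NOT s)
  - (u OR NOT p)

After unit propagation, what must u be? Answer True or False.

(NOT s) is a unit clause: s = False.
(s OR NOT t) with s = False leaves only NOT t, so t = False.
(t OR NOT q): since t = False, the clause reduces to (NOT q). q = False.
From (q OR NOT r) and q = False: r = False.
From (r OR p) and r = False: p = True.
(u OR NOT p): since p = True, the clause reduces to (u). u = True.

True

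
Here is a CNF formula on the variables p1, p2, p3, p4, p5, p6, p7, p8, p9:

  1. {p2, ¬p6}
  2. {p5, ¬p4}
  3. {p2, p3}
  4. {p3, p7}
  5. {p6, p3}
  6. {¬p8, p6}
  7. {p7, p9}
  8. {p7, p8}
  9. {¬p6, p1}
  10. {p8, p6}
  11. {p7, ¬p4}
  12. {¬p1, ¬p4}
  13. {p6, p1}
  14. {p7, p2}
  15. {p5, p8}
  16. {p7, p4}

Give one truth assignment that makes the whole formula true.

p1=T, p2=T, p3=F, p4=F, p5=F, p6=T, p7=T, p8=T, p9=T

p2 occurs only positively in the remaining clauses — set p2 = True.
p7 occurs only positively in the remaining clauses — set p7 = True.
Branch on p1: take p1 = True.
  then p4 is forced to False.
Branch on p3: take p3 = False.
  then p6 is forced to True.
Set p5 = False and propagate.
  then p8 is forced to True.
p9 is now unconstrained; take p9 = True.
Every clause has at least one true literal under this assignment.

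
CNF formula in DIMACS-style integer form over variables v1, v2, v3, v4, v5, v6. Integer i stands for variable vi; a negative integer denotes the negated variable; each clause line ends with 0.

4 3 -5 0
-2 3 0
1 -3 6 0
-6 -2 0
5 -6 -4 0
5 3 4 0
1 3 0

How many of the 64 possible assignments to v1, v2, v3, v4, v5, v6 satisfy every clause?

Split on v3, then v4.
  v3=T, v4=T: 6 of the 16 assignments to (v1,v2,v5,v6) work.
  v3=T, v4=F: v5 free; 4 ways for (v1,v2,v6) × 2^1 = 8.
  v3=F, v4=T: remaining (v1,v2,v5,v6) ∈ {(T,F,F,F); (T,F,T,F); (T,F,T,T)} — 3.
  v3=F, v4=F: a clause becomes empty — 0.
Total: 6 + 8 + 3 + 0 = 17.

17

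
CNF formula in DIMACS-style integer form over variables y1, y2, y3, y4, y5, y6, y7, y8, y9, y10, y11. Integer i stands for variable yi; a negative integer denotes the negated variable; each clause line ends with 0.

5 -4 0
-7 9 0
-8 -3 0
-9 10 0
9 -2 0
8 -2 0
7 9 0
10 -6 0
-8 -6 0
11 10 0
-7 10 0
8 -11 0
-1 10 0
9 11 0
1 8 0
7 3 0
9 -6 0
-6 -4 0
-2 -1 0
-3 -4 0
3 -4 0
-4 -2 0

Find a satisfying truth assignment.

y1=True, y2=False, y3=True, y4=False, y5=True, y6=True, y7=False, y8=False, y9=True, y10=True, y11=False

Check each clause:
  1. (!y4 || y5) — !y4 is true.
  2. (y9 || !y7) — y9 is true.
  3. (!y3 || !y8) — !y8 is true.
  4. (y10 || !y9) — y10 is true.
  5. (!y2 || y9) — y9 is true.
  6. (!y2 || y8) — !y2 is true.
  7. (y9 || y7) — y9 is true.
  8. (y10 || !y6) — y10 is true.
  9. (!y8 || !y6) — !y8 is true.
  10. (y10 || y11) — y10 is true.
  11. (!y7 || y10) — !y7 is true.
  12. (!y11 || y8) — !y11 is true.
  13. (y10 || !y1) — y10 is true.
  14. (y9 || y11) — y9 is true.
  15. (y1 || y8) — y1 is true.
  16. (y7 || y3) — y3 is true.
  17. (y9 || !y6) — y9 is true.
  18. (!y4 || !y6) — !y4 is true.
  19. (!y1 || !y2) — !y2 is true.
  20. (!y4 || !y3) — !y4 is true.
  21. (y3 || !y4) — y3 is true.
  22. (!y4 || !y2) — !y4 is true.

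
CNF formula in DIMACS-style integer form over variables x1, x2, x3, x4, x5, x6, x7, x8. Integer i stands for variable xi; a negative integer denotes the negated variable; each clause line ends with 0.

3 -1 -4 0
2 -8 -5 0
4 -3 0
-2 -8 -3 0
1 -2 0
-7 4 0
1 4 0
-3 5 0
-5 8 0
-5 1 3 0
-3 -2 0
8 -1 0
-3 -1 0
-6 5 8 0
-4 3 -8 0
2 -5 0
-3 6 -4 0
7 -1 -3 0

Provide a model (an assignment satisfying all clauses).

Try x1 = True.
  then x8 is forced to True.
  then x3 is forced to False.
  then x4 is forced to False.
  then x7 is forced to False.
Try x2 = True.
x5, x6 are now unconstrained; take x5 = True, x6 = True.

x1=True, x2=True, x3=False, x4=False, x5=True, x6=True, x7=False, x8=True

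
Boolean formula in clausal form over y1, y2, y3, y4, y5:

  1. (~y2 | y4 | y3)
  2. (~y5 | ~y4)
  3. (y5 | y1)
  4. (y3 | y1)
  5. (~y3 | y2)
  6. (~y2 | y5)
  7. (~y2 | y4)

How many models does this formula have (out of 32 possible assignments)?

3

Satisfying assignments:
  y1=T y2=F y3=F y4=F y5=F
  y1=T y2=F y3=F y4=F y5=T
  y1=T y2=F y3=F y4=T y5=F
That's 3 in total.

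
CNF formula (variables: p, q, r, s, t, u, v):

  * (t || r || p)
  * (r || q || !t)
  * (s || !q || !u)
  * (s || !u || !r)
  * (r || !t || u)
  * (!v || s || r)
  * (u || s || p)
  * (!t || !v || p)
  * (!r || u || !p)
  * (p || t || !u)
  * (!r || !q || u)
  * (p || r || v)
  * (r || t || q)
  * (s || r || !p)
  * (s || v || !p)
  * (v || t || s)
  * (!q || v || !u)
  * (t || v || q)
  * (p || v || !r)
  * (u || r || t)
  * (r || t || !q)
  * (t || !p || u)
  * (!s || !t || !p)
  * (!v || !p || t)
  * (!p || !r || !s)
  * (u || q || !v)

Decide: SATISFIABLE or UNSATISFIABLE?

UNSATISFIABLE

r = True:
  p = True:
    propagation gives u=True, s=True; an empty clause results — contradiction.
  p = False:
    propagation gives v=True, t=False, u=False, s=True; an empty clause results — contradiction.
r = False:
  t = True:
    propagation gives q=True, u=True, s=True, v=True; an empty clause results — contradiction.
  t = False:
    propagation gives p=True, q=True; an empty clause results — contradiction.
Every branch closes, so no satisfying assignment exists.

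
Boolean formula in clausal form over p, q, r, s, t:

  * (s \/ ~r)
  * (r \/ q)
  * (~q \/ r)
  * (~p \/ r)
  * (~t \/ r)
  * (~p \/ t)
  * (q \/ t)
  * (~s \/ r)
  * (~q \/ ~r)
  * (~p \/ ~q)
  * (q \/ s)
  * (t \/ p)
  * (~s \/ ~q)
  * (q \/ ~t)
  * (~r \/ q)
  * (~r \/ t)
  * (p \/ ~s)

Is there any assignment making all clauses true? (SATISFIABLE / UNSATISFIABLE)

q = True:
  propagation gives r=True; an empty clause results — contradiction.
q = False:
  propagation gives r=True; an empty clause results — contradiction.
Every branch closes, so no satisfying assignment exists.

UNSATISFIABLE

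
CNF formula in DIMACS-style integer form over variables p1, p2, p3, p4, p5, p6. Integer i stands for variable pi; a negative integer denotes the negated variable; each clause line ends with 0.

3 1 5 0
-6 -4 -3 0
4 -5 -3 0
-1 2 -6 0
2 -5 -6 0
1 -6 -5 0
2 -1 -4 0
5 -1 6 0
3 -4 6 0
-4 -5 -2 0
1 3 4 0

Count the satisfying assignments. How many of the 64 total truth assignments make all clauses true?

13

Case analysis on p1 and p4:
  p1=1, p4=1: remaining (p2,p3,p5,p6) ∈ {(1,0,0,1)} — 1.
  p1=1, p4=0: 5 of the 16 assignments to (p2,p3,p5,p6) work.
  p1=0, p4=1: remaining (p2,p3,p5,p6) ∈ {(0,1,0,0); (0,1,1,0); (1,1,0,0)} — 3.
  p1=0, p4=0: remaining (p2,p3,p5,p6) ∈ {(0,1,0,0); (0,1,0,1); (1,1,0,0); (1,1,0,1)} — 4.
Total: 1 + 5 + 3 + 4 = 13.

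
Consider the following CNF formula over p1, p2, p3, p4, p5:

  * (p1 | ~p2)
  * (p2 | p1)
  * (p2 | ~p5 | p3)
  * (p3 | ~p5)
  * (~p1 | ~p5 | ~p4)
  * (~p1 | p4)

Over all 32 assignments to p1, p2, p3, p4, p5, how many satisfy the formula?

Satisfying assignments:
  p1=T p2=F p3=F p4=T p5=F
  p1=T p2=F p3=T p4=T p5=F
  p1=T p2=T p3=F p4=T p5=F
  p1=T p2=T p3=T p4=T p5=F
Count: 4.

4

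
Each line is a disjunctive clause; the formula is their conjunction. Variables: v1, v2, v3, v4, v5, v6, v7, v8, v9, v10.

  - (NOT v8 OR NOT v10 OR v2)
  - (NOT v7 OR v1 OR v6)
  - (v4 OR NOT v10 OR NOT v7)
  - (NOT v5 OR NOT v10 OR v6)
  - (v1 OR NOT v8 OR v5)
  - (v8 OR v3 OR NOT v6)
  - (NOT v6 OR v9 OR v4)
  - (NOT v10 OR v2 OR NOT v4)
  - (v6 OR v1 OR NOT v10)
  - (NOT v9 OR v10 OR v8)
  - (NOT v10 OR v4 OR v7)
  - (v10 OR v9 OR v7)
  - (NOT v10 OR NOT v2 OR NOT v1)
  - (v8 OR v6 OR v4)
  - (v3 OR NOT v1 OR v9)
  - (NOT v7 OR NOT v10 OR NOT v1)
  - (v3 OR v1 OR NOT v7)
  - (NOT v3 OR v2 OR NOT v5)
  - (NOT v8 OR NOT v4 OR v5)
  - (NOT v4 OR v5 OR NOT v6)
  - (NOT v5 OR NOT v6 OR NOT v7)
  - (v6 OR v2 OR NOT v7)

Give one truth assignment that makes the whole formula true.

v1=True, v2=True, v3=False, v4=False, v5=False, v6=False, v7=True, v8=True, v9=True, v10=False

Check each clause:
  1. (NOT v10 OR v2 OR NOT v8) — v2 is true.
  2. (v1 OR v6 OR NOT v7) — v1 is true.
  3. (NOT v7 OR v4 OR NOT v10) — NOT v10 is true.
  4. (v6 OR NOT v5 OR NOT v10) — NOT v5 is true.
  5. (NOT v8 OR v1 OR v5) — v1 is true.
  6. (v8 OR v3 OR NOT v6) — v8 is true.
  7. (NOT v6 OR v4 OR v9) — v9 is true.
  8. (v2 OR NOT v10 OR NOT v4) — v2 is true.
  9. (NOT v10 OR v6 OR v1) — v1 is true.
  10. (v10 OR NOT v9 OR v8) — v8 is true.
  11. (NOT v10 OR v4 OR v7) — NOT v10 is true.
  12. (v7 OR v9 OR v10) — v9 is true.
  13. (NOT v1 OR NOT v2 OR NOT v10) — NOT v10 is true.
  14. (v4 OR v6 OR v8) — v8 is true.
  15. (v9 OR v3 OR NOT v1) — v9 is true.
  16. (NOT v10 OR NOT v7 OR NOT v1) — NOT v10 is true.
  17. (NOT v7 OR v1 OR v3) — v1 is true.
  18. (NOT v5 OR v2 OR NOT v3) — v2 is true.
  19. (NOT v8 OR NOT v4 OR v5) — NOT v4 is true.
  20. (NOT v6 OR v5 OR NOT v4) — NOT v6 is true.
  21. (NOT v5 OR NOT v7 OR NOT v6) — NOT v6 is true.
  22. (v6 OR NOT v7 OR v2) — v2 is true.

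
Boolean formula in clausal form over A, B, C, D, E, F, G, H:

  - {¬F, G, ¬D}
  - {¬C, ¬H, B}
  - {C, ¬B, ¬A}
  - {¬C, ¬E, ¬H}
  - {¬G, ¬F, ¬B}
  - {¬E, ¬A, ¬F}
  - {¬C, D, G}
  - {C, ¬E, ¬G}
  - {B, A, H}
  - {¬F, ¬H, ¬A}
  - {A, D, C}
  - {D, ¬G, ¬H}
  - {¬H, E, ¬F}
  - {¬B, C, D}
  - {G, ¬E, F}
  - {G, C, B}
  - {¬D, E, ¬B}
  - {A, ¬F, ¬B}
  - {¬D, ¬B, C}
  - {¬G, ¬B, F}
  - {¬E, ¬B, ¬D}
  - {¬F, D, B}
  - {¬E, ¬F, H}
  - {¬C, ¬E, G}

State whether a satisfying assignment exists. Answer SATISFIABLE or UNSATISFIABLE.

Branch on A: take A = True.
Branch on B: take B = False.
Try C = True.
  then H is forced to False.
For the remaining variables, D = True, E = False, F = False, G = True works.
Every clause has at least one true literal under this assignment.
So A=True  B=False  C=True  D=True  E=False  F=False  G=True  H=False is a satisfying assignment.

SATISFIABLE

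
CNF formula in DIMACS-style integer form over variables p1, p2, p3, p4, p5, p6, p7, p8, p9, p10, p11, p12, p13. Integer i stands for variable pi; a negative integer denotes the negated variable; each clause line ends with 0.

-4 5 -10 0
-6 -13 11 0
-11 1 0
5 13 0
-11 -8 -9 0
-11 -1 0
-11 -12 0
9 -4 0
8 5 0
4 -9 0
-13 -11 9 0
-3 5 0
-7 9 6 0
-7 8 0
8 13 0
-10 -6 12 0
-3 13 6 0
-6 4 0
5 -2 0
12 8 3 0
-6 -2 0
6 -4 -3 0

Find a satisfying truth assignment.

p1 = True, p2 = False, p3 = False, p4 = False, p5 = True, p6 = False, p7 = False, p8 = True, p9 = False, p10 = True, p11 = False, p12 = False, p13 = True

Check each clause:
  1. (p5 | ~p4 | ~p10) — ~p4 is true.
  2. (p11 | ~p6 | ~p13) — ~p6 is true.
  3. (p1 | ~p11) — p1 is true.
  4. (p13 | p5) — p5 is true.
  5. (~p11 | ~p8 | ~p9) — ~p11 is true.
  6. (~p11 | ~p1) — ~p11 is true.
  7. (~p11 | ~p12) — ~p12 is true.
  8. (~p4 | p9) — ~p4 is true.
  9. (p5 | p8) — p8 is true.
  10. (~p9 | p4) — ~p9 is true.
  11. (~p13 | ~p11 | p9) — ~p11 is true.
  12. (p5 | ~p3) — ~p3 is true.
  13. (~p7 | p6 | p9) — ~p7 is true.
  14. (p8 | ~p7) — p8 is true.
  15. (p8 | p13) — p8 is true.
  16. (p12 | ~p6 | ~p10) — ~p6 is true.
  17. (~p3 | p13 | p6) — ~p3 is true.
  18. (p4 | ~p6) — ~p6 is true.
  19. (~p2 | p5) — p5 is true.
  20. (p12 | p8 | p3) — p8 is true.
  21. (~p2 | ~p6) — ~p6 is true.
  22. (~p3 | ~p4 | p6) — ~p4 is true.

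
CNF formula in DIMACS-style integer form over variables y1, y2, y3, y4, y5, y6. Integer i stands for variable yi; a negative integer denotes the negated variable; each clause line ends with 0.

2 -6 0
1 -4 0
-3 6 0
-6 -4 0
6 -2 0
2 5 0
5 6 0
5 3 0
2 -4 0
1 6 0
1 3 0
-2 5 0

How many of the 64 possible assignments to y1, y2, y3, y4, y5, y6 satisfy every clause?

4

Satisfying assignments:
  y1=0 y2=1 y3=1 y4=0 y5=1 y6=1
  y1=1 y2=0 y3=0 y4=0 y5=1 y6=0
  y1=1 y2=1 y3=0 y4=0 y5=1 y6=1
  y1=1 y2=1 y3=1 y4=0 y5=1 y6=1
That's 4 in total.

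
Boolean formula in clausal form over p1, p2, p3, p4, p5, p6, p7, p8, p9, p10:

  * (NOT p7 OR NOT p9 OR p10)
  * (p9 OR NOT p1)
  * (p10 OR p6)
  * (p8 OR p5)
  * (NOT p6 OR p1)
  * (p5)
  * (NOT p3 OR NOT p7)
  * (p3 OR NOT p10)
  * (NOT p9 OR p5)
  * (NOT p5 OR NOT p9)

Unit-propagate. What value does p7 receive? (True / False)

False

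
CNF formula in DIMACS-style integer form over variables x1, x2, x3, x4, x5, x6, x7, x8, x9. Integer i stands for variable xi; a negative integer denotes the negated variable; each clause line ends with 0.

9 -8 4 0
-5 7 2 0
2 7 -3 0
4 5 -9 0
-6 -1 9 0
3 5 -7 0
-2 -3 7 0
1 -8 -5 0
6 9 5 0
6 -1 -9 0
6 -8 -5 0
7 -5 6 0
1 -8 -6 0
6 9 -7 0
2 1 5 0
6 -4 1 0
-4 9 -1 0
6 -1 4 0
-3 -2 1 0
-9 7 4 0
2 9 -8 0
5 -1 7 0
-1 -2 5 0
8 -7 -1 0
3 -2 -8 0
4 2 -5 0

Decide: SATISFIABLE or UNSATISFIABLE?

SATISFIABLE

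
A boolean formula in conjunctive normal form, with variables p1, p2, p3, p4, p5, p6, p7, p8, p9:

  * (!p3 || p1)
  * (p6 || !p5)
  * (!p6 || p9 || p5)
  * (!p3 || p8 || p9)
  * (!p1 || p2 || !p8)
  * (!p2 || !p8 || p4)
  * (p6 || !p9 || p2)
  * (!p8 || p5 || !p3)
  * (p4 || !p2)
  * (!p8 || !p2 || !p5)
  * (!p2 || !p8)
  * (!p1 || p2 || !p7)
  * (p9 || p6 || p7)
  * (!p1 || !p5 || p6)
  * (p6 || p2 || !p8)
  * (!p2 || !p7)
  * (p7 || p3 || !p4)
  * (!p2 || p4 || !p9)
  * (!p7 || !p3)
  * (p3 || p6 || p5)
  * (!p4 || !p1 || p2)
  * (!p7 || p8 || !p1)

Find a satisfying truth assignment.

p1 = F  p2 = F  p3 = F  p4 = T  p5 = T  p6 = T  p7 = T  p8 = T  p9 = T

Try p1 = False.
  then p3 is forced to False.
The remaining clauses are satisfied by p2 = False, p4 = True, p5 = True, p6 = True, p7 = True, p8 = True, p9 = True.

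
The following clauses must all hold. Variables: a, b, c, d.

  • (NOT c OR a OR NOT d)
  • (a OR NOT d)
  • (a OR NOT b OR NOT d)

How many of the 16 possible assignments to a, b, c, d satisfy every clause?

12

Case analysis on a and d:
  a=1, d=1: remaining (b,c) ∈ {(0,0); (0,1); (1,0); (1,1)} — 4.
  a=1, d=0: remaining (b,c) ∈ {(0,0); (0,1); (1,0); (1,1)} — 4.
  a=0, d=1: a clause becomes empty — 0.
  a=0, d=0: remaining (b,c) ∈ {(0,0); (0,1); (1,0); (1,1)} — 4.
Total: 4 + 4 + 0 + 4 = 12.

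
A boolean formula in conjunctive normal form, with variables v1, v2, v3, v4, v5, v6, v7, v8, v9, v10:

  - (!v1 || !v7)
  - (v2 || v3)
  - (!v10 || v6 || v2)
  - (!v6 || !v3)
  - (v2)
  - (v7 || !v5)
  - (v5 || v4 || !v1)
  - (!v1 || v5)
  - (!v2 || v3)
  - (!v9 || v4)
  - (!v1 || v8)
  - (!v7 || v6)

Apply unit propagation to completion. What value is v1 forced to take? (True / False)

(v2) stands alone — v2 = True.
From (!v2 || v3) and v2 = True: v3 = True.
(!v3 || !v6) with v3 = True leaves only !v6, so v6 = False.
(!v7 || v6): since v6 = False, the clause reduces to (!v7). v7 = False.
(v7 || !v5) with v7 = False leaves only !v5, so v5 = False.
(v5 || !v1): since v5 = False, the clause reduces to (!v1). v1 = False.

False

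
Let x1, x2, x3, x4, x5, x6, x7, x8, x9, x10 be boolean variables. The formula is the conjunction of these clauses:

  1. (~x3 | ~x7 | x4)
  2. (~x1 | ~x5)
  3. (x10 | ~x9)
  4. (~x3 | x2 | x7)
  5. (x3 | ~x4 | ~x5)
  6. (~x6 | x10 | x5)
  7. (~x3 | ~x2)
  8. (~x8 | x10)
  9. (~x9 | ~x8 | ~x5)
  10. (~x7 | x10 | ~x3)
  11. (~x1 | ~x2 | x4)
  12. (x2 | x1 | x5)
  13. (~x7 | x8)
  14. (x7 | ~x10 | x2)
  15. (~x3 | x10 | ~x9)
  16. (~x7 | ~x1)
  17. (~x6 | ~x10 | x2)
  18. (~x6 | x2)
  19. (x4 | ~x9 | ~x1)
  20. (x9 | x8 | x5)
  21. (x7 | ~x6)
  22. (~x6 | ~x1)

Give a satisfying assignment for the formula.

x6 occurs only negated in the remaining clauses — set x6 = False.
Set x1 = False and propagate.
The remaining clauses are satisfied by x2 = True, x3 = False, x4 = False, x5 = True, x7 = True, x8 = True, x9 = False, x10 = True.

x1 = False, x2 = True, x3 = False, x4 = False, x5 = True, x6 = False, x7 = True, x8 = True, x9 = False, x10 = True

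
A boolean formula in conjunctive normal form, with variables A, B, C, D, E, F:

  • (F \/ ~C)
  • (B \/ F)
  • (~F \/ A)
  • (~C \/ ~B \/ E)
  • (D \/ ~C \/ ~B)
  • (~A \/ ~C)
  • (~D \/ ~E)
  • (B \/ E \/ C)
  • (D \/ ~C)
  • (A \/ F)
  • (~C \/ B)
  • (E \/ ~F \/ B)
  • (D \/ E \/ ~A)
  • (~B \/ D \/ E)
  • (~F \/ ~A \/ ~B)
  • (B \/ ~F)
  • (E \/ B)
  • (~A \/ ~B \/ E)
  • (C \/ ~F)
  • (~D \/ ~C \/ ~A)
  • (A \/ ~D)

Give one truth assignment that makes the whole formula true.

A=True, B=True, C=False, D=False, E=True, F=False

Check each clause:
  1. (~C \/ F) — ~C is true.
  2. (B \/ F) — B is true.
  3. (~F \/ A) — A is true.
  4. (E \/ ~B \/ ~C) — ~C is true.
  5. (D \/ ~C \/ ~B) — ~C is true.
  6. (~C \/ ~A) — ~C is true.
  7. (~E \/ ~D) — ~D is true.
  8. (E \/ C \/ B) — B is true.
  9. (D \/ ~C) — ~C is true.
  10. (F \/ A) — A is true.
  11. (B \/ ~C) — B is true.
  12. (~F \/ B \/ E) — B is true.
  13. (~A \/ D \/ E) — E is true.
  14. (D \/ ~B \/ E) — E is true.
  15. (~F \/ ~B \/ ~A) — ~F is true.
  16. (~F \/ B) — ~F is true.
  17. (B \/ E) — B is true.
  18. (~A \/ ~B \/ E) — E is true.
  19. (~F \/ C) — ~F is true.
  20. (~C \/ ~D \/ ~A) — ~D is true.
  21. (~D \/ A) — A is true.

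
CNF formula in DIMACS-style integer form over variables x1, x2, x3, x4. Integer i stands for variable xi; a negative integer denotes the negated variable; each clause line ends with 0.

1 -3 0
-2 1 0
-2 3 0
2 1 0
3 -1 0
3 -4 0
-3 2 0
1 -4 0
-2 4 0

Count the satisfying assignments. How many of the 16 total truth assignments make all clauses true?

1

Satisfying assignments:
  x1=1 x2=1 x3=1 x4=1
Count: 1.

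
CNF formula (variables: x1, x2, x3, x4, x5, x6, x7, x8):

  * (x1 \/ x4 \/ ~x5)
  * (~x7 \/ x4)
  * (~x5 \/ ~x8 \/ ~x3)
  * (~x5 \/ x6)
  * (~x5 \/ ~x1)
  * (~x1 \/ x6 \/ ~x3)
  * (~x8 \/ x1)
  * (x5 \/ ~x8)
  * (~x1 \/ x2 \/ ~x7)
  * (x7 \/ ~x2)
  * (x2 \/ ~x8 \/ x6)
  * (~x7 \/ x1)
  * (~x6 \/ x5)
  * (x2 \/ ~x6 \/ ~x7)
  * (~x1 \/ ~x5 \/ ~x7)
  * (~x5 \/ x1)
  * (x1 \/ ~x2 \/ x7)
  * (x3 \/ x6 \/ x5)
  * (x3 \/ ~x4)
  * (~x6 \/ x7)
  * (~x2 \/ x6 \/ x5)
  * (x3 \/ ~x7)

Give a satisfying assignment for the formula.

x1=False, x2=False, x3=True, x4=False, x5=False, x6=False, x7=False, x8=False

Check each clause:
  1. (~x5 \/ x1 \/ x4) — ~x5 is true.
  2. (~x7 \/ x4) — ~x7 is true.
  3. (~x8 \/ ~x3 \/ ~x5) — ~x8 is true.
  4. (~x5 \/ x6) — ~x5 is true.
  5. (~x5 \/ ~x1) — ~x5 is true.
  6. (~x1 \/ ~x3 \/ x6) — ~x1 is true.
  7. (~x8 \/ x1) — ~x8 is true.
  8. (~x8 \/ x5) — ~x8 is true.
  9. (x2 \/ ~x1 \/ ~x7) — ~x7 is true.
  10. (x7 \/ ~x2) — ~x2 is true.
  11. (x2 \/ ~x8 \/ x6) — ~x8 is true.
  12. (x1 \/ ~x7) — ~x7 is true.
  13. (~x6 \/ x5) — ~x6 is true.
  14. (x2 \/ ~x7 \/ ~x6) — ~x7 is true.
  15. (~x5 \/ ~x7 \/ ~x1) — ~x7 is true.
  16. (~x5 \/ x1) — ~x5 is true.
  17. (x1 \/ x7 \/ ~x2) — ~x2 is true.
  18. (x3 \/ x5 \/ x6) — x3 is true.
  19. (x3 \/ ~x4) — x3 is true.
  20. (~x6 \/ x7) — ~x6 is true.
  21. (~x2 \/ x5 \/ x6) — ~x2 is true.
  22. (x3 \/ ~x7) — ~x7 is true.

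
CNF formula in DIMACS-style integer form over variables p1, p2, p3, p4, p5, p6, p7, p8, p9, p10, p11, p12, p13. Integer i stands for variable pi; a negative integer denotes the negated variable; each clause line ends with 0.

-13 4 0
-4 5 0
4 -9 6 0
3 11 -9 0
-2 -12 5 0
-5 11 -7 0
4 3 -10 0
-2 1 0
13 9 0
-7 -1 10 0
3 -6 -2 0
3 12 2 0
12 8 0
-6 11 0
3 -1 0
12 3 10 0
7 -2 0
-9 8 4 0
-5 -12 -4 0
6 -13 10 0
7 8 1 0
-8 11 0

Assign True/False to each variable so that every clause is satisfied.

p1=F, p2=F, p3=T, p4=T, p5=T, p6=T, p7=F, p8=T, p9=T, p10=F, p11=T, p12=F, p13=F

Check each clause:
  1. (p4 | ~p13) — ~p13 is true.
  2. (p5 | ~p4) — p5 is true.
  3. (p4 | ~p9 | p6) — p4 is true.
  4. (p3 | p11 | ~p9) — p3 is true.
  5. (p5 | ~p12 | ~p2) — ~p12 is true.
  6. (~p5 | ~p7 | p11) — ~p7 is true.
  7. (p3 | p4 | ~p10) — p3 is true.
  8. (p1 | ~p2) — ~p2 is true.
  9. (p9 | p13) — p9 is true.
  10. (~p7 | ~p1 | p10) — ~p7 is true.
  11. (p3 | ~p2 | ~p6) — p3 is true.
  12. (p3 | p2 | p12) — p3 is true.
  13. (p12 | p8) — p8 is true.
  14. (p11 | ~p6) — p11 is true.
  15. (p3 | ~p1) — p3 is true.
  16. (p12 | p3 | p10) — p3 is true.
  17. (p7 | ~p2) — ~p2 is true.
  18. (p8 | p4 | ~p9) — p8 is true.
  19. (~p5 | ~p4 | ~p12) — ~p12 is true.
  20. (p10 | p6 | ~p13) — ~p13 is true.
  21. (p8 | p1 | p7) — p8 is true.
  22. (p11 | ~p8) — p11 is true.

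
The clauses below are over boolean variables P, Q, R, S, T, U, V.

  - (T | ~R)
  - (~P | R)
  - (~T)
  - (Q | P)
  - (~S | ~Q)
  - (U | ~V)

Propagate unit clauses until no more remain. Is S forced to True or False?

False

Unit clause (~T) sets T = False.
From (T | ~R) and T = False: R = False.
From (R | ~P) and R = False: P = False.
In (Q | P), P is now false; Q must hold, so Q = True.
In (~S | ~Q), ~Q is now false; ~S must hold, so S = False.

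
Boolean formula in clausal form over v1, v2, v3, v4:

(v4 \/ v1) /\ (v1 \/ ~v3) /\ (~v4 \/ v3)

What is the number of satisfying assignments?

The models are:
  v1=1 v2=0 v3=0 v4=0
  v1=1 v2=0 v3=1 v4=0
  v1=1 v2=0 v3=1 v4=1
  v1=1 v2=1 v3=0 v4=0
  v1=1 v2=1 v3=1 v4=0
  v1=1 v2=1 v3=1 v4=1
That's 6 in total.

6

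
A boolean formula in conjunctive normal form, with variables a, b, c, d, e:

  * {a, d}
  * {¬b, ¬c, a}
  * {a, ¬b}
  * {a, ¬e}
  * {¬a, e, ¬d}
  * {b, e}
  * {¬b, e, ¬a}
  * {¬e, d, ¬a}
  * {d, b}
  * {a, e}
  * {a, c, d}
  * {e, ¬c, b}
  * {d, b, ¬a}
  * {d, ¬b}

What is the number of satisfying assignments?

Satisfying assignments:
  a=1 b=0 c=0 d=1 e=1
  a=1 b=0 c=1 d=1 e=1
  a=1 b=1 c=0 d=1 e=1
  a=1 b=1 c=1 d=1 e=1
Count: 4.

4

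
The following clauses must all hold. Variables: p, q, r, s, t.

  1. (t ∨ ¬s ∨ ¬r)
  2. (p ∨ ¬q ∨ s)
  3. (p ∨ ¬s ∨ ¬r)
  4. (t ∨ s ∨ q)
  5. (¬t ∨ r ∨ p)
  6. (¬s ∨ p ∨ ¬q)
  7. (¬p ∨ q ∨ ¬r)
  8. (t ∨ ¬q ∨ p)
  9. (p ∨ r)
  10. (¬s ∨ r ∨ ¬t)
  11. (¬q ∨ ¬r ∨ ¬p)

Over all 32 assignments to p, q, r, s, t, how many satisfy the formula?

Satisfying assignments:
  p=F q=F r=T s=F t=T
  p=T q=F r=F s=F t=T
  p=T q=F r=F s=T t=F
  p=T q=T r=F s=F t=F
  p=T q=T r=F s=F t=T
  p=T q=T r=F s=T t=F
That's 6 in total.

6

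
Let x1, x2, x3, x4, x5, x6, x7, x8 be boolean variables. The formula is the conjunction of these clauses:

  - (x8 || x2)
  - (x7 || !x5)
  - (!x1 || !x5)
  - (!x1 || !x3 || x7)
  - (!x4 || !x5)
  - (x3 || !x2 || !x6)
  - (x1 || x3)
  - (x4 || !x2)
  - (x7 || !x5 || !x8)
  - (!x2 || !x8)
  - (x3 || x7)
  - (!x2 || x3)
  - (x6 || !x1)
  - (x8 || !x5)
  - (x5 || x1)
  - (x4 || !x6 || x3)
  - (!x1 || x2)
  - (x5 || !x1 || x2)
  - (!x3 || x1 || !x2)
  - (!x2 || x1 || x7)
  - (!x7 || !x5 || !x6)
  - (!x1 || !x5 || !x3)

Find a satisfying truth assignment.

x1=True, x2=True, x3=True, x4=True, x5=False, x6=True, x7=True, x8=False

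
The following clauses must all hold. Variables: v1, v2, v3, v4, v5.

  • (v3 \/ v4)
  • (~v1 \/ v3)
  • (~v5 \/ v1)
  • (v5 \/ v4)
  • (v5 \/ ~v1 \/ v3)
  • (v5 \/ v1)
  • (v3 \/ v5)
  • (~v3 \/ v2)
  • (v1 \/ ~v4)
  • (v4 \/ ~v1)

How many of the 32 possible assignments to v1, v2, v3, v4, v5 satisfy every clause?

2

The models are:
  v1=1 v2=1 v3=1 v4=1 v5=0
  v1=1 v2=1 v3=1 v4=1 v5=1
That's 2 in total.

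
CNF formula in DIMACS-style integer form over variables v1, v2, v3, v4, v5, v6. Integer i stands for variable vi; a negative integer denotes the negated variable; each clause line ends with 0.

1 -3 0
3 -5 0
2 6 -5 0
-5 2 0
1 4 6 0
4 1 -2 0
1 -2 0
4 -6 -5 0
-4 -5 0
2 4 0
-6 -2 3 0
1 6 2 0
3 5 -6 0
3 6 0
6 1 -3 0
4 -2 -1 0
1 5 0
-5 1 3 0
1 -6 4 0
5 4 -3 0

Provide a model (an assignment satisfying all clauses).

v1 = 1  v2 = 0  v3 = 1  v4 = 1  v5 = 0  v6 = 0

Set v1 = True and propagate.
For the remaining variables, v2 = False, v3 = True, v4 = True, v5 = False, v6 = False works.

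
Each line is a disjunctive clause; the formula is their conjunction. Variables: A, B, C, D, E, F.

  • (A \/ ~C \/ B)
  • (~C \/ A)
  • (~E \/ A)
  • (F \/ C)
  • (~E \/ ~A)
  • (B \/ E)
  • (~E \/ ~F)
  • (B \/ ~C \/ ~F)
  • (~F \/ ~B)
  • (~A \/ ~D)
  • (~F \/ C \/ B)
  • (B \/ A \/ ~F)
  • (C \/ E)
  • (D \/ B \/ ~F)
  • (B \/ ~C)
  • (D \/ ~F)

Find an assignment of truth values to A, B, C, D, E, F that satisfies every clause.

A = 1  B = 1  C = 1  D = 0  E = 0  F = 0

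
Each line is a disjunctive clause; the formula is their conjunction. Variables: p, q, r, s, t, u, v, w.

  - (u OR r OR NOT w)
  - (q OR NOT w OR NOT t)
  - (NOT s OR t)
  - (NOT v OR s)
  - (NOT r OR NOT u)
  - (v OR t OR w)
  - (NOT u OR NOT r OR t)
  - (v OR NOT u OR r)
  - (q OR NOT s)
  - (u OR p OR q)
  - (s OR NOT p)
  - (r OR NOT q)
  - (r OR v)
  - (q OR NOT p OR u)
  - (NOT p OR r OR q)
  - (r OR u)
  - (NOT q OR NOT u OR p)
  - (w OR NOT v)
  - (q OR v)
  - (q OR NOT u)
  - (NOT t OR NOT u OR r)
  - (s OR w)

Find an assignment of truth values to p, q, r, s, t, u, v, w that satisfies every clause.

Branch on p: take p = True.
  then s is forced to True.
  then t is forced to True.
  then q is forced to True.
  then r is forced to True.
  then u is forced to False.
Branch on v: take v = False.
w is now unconstrained; take w = True.
Every clause has at least one true literal under this assignment.
Check each clause:
  1. (r OR u OR NOT w) — r is true.
  2. (NOT t OR NOT w OR q) — q is true.
  3. (NOT s OR t) — t is true.
  4. (NOT v OR s) — NOT v is true.
  5. (NOT r OR NOT u) — NOT u is true.
  6. (v OR t OR w) — w is true.
  7. (t OR NOT u OR NOT r) — NOT u is true.
  8. (r OR v OR NOT u) — NOT u is true.
  9. (NOT s OR q) — q is true.
  10. (u OR p OR q) — p is true.
  11. (NOT p OR s) — s is true.
  12. (NOT q OR r) — r is true.
  13. (r OR v) — r is true.
  14. (NOT p OR u OR q) — q is true.
  15. (q OR r OR NOT p) — q is true.
  16. (u OR r) — r is true.
  17. (p OR NOT q OR NOT u) — p is true.
  18. (w OR NOT v) — w is true.
  19. (q OR v) — q is true.
  20. (NOT u OR q) — q is true.
  21. (r OR NOT u OR NOT t) — r is true.
  22. (w OR s) — w is true.

p=True, q=True, r=True, s=True, t=True, u=False, v=False, w=True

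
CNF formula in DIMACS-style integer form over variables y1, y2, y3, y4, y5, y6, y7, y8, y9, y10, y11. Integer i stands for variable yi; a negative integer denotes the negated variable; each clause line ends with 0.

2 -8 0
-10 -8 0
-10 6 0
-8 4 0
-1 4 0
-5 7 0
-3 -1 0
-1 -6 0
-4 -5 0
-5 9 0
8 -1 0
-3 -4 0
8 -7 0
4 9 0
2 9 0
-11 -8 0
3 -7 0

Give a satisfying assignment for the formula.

y1 occurs only negated in the remaining clauses — set y1 = False.
Pure literal: y5 appears only negated; assign y5 = False.
Try y2 = False.
  then y8 is forced to False.
  then y7 is forced to False.
  then y9 is forced to True.
Try y3 = True.
  then y4 is forced to False.
For the remaining variables, y6 = True, y10 = False, y11 = False works.
Every clause has at least one true literal under this assignment.

y1 = 0  y2 = 0  y3 = 1  y4 = 0  y5 = 0  y6 = 1  y7 = 0  y8 = 0  y9 = 1  y10 = 0  y11 = 0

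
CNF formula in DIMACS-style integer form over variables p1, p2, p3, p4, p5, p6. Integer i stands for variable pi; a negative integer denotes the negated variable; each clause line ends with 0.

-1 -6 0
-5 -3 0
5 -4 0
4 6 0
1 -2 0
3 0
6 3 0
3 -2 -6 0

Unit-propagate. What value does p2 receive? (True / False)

False

(p3) stands alone — p3 = True.
(!p5 || !p3) with p3 = True leaves only !p5, so p5 = False.
(!p4 || p5): since p5 = False, the clause reduces to (!p4). p4 = False.
In (p4 || p6), p4 is now false; p6 must hold, so p6 = True.
In (!p6 || !p1), !p6 is now false; !p1 must hold, so p1 = False.
From (p1 || !p2) and p1 = False: p2 = False.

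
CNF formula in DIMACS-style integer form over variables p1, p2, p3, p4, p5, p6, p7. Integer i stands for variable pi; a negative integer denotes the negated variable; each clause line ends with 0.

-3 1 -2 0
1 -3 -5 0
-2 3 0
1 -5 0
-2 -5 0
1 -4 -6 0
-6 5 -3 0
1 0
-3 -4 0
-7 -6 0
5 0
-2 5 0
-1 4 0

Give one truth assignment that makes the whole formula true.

p1=True, p2=False, p3=False, p4=True, p5=True, p6=True, p7=False

Unit propagation: (p1) forces p1 = True.
The clause (p5) is unit: p5 must be True.
Unit propagation: (¬p2) forces p2 = False.
The clause (p4) is unit: p4 must be True.
(¬p3) is a unit clause, so p3 = False.
Pure literal: p7 appears only negated; assign p7 = False.
p6 is now unconstrained; take p6 = True.
Every clause has at least one true literal under this assignment.
Check each clause:
  1. (p1 ∨ ¬p2 ∨ ¬p3) — p1 is true.
  2. (¬p5 ∨ p1 ∨ ¬p3) — p1 is true.
  3. (¬p2 ∨ p3) — ¬p2 is true.
  4. (¬p5 ∨ p1) — p1 is true.
  5. (¬p2 ∨ ¬p5) — ¬p2 is true.
  6. (p1 ∨ ¬p4 ∨ ¬p6) — p1 is true.
  7. (p5 ∨ ¬p3 ∨ ¬p6) — ¬p3 is true.
  8. (p1) — p1 is true.
  9. (¬p3 ∨ ¬p4) — ¬p3 is true.
  10. (¬p6 ∨ ¬p7) — ¬p7 is true.
  11. (p5) — p5 is true.
  12. (p5 ∨ ¬p2) — p5 is true.
  13. (p4 ∨ ¬p1) — p4 is true.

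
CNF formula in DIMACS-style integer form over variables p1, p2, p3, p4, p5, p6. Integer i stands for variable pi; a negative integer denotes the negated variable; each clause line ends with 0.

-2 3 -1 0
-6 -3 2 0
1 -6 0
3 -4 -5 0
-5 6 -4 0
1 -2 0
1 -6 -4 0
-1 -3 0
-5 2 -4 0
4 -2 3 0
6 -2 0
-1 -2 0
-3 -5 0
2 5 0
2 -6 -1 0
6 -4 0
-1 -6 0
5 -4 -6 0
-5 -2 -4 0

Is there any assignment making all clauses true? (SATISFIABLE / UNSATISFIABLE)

SATISFIABLE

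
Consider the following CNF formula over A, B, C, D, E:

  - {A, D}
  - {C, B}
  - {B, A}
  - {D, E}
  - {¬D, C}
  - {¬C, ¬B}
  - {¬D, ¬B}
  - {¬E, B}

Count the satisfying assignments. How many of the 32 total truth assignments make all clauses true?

2

Satisfying assignments:
  A=T B=F C=T D=T E=F
  A=T B=T C=F D=F E=T
That's 2 in total.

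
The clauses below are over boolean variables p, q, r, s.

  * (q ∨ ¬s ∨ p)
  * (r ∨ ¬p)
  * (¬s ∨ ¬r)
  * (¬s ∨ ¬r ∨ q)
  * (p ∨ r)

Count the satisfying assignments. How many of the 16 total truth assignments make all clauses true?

4

The models are:
  p=F q=F r=T s=F
  p=F q=T r=T s=F
  p=T q=F r=T s=F
  p=T q=T r=T s=F
That's 4 in total.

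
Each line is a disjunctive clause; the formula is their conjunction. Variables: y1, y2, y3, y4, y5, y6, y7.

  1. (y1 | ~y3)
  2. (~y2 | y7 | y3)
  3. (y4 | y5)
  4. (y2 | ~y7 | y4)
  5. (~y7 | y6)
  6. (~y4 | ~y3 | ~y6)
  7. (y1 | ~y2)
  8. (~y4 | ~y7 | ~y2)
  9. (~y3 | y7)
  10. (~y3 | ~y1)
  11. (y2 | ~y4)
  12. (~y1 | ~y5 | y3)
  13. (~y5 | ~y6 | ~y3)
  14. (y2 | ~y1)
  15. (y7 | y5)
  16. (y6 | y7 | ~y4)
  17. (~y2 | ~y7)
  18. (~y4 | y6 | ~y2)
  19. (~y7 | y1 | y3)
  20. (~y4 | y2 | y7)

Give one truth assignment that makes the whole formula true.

Branch on y1: take y1 = False.
  then y3 is forced to False.
  then y2 is forced to False.
  then y4 is forced to False.
  then y5 is forced to True.
  then y7 is forced to False.
y6 is now unconstrained; take y6 = False.
Every clause has at least one true literal under this assignment.

y1=0, y2=0, y3=0, y4=0, y5=1, y6=0, y7=0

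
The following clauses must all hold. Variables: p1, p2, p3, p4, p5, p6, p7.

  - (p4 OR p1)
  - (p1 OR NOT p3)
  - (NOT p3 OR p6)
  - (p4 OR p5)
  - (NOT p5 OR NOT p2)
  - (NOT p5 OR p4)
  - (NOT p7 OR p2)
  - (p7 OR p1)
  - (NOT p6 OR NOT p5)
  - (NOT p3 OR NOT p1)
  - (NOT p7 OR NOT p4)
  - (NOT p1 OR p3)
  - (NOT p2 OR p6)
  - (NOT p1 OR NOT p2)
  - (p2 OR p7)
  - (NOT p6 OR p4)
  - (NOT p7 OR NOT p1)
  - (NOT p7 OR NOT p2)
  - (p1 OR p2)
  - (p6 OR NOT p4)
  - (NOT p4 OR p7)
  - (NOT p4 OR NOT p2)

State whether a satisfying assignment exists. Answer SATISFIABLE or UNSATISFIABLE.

p1 = True:
  propagation gives p3=False; an empty clause results — contradiction.
p1 = False:
  propagation gives p4=True, p3=False, p7=True; an empty clause results — contradiction.
Every branch closes, so no satisfying assignment exists.

UNSATISFIABLE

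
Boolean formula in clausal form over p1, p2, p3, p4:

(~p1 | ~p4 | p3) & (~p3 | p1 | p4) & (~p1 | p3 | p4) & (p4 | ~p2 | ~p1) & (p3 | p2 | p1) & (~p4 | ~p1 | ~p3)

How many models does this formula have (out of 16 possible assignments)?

5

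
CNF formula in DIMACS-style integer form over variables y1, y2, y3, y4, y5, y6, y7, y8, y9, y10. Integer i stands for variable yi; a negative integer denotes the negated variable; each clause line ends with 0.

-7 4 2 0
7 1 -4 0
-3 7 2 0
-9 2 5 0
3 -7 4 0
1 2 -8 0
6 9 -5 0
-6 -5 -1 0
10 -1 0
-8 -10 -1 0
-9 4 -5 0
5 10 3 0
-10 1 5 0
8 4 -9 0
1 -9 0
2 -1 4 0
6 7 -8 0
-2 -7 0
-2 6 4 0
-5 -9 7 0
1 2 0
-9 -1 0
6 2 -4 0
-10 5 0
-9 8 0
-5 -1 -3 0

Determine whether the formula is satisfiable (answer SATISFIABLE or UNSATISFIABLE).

Branch on y1: take y1 = False.
  then y9 is forced to False.
  then y2 is forced to True.
  then y7 is forced to False.
  then y4 is forced to False.
  then y6 is forced to True.
Branch on y3: take y3 = False.
For the remaining variables, y5 = True, y8 = True, y10 = True works.
So y1 = False, y2 = True, y3 = False, y4 = False, y5 = True, y6 = True, y7 = False, y8 = True, y9 = False, y10 = True is a satisfying assignment.

SATISFIABLE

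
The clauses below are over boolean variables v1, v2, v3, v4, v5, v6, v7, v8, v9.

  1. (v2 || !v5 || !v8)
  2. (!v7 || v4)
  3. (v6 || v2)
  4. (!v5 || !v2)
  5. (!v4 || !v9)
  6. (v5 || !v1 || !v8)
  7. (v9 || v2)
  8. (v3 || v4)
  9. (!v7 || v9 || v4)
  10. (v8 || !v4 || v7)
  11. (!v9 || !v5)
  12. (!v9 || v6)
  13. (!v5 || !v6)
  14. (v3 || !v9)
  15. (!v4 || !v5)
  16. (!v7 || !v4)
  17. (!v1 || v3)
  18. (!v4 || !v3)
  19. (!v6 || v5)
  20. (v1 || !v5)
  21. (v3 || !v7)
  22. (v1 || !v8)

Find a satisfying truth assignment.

v1=True, v2=True, v3=True, v4=False, v5=False, v6=False, v7=False, v8=False, v9=False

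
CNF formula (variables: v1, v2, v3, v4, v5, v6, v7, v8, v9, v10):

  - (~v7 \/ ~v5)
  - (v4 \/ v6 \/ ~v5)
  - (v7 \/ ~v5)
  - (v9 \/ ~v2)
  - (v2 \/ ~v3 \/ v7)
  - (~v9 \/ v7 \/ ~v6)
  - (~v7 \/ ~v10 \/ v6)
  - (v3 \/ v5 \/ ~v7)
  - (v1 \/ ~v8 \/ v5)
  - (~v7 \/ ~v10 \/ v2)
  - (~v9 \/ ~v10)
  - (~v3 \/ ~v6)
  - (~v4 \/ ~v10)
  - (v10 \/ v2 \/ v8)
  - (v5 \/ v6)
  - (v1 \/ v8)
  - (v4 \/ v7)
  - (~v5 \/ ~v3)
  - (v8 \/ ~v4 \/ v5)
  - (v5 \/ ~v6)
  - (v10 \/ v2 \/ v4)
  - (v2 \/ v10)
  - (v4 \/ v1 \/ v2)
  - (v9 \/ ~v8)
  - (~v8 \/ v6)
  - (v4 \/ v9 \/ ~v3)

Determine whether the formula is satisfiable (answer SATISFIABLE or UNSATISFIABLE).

UNSATISFIABLE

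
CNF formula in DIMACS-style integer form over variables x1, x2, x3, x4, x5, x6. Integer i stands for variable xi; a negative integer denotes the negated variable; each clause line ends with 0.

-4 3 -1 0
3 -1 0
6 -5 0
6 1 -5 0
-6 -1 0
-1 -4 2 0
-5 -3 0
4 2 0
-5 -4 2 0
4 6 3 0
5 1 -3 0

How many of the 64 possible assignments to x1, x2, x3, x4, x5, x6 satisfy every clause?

Case analysis on x1 and x3:
  x1=1, x3=1: remaining (x2,x4,x5,x6) ∈ {(1,0,0,0); (1,1,0,0)} — 2.
  x1=1, x3=0: a clause becomes empty — 0.
  x1=0, x3=1: a clause becomes empty — 0.
  x1=0, x3=0: 7 of the 16 assignments to (x2,x4,x5,x6) work.
Total: 2 + 0 + 0 + 7 = 9.

9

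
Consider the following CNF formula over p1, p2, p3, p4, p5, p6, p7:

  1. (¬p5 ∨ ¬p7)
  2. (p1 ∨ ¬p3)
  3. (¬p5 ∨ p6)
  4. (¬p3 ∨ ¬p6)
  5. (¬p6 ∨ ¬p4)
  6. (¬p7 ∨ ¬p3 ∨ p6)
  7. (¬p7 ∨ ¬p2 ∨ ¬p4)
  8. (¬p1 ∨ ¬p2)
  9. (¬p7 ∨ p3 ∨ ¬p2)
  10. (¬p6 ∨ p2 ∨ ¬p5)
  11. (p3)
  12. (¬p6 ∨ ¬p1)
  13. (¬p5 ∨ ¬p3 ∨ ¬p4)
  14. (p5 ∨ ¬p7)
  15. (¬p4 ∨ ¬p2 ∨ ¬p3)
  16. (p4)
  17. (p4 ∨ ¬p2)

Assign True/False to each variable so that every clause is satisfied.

p1=1  p2=0  p3=1  p4=1  p5=0  p6=0  p7=0

The clause (p3) is unit: p3 must be True.
The clause (p1) is unit: p1 must be True.
The clause (¬p6) is unit: p6 must be False.
The clause (¬p5) is unit: p5 must be False.
(¬p7) is a unit clause, so p7 = False.
The clause (¬p2) is unit: p2 must be False.
Unit propagation: (p4) forces p4 = True.
Every clause has at least one true literal under this assignment.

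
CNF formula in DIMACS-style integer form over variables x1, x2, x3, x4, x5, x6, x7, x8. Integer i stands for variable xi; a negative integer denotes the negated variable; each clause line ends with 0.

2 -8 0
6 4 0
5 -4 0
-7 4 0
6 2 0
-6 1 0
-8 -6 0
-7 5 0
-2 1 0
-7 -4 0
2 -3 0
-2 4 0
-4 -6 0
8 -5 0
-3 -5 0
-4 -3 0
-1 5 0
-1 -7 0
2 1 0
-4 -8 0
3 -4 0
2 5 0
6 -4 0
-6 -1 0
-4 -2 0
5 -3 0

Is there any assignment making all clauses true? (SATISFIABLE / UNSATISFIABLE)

x4 = True:
  propagation gives x5=True, x7=False, x6=False; an empty clause results — contradiction.
x4 = False:
  propagation gives x6=True, x7=False, x1=True; an empty clause results — contradiction.
Every branch closes, so no satisfying assignment exists.

UNSATISFIABLE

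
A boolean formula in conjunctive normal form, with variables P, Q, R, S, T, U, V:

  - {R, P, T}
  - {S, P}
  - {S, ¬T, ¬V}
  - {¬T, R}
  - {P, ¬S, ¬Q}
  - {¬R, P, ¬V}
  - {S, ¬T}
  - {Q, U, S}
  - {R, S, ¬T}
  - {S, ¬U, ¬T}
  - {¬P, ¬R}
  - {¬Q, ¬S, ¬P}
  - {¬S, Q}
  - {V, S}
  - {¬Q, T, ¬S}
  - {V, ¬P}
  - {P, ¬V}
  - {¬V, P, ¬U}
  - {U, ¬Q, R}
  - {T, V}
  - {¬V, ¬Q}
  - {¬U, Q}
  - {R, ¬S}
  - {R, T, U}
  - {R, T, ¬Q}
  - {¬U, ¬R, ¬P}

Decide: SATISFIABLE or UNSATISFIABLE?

UNSATISFIABLE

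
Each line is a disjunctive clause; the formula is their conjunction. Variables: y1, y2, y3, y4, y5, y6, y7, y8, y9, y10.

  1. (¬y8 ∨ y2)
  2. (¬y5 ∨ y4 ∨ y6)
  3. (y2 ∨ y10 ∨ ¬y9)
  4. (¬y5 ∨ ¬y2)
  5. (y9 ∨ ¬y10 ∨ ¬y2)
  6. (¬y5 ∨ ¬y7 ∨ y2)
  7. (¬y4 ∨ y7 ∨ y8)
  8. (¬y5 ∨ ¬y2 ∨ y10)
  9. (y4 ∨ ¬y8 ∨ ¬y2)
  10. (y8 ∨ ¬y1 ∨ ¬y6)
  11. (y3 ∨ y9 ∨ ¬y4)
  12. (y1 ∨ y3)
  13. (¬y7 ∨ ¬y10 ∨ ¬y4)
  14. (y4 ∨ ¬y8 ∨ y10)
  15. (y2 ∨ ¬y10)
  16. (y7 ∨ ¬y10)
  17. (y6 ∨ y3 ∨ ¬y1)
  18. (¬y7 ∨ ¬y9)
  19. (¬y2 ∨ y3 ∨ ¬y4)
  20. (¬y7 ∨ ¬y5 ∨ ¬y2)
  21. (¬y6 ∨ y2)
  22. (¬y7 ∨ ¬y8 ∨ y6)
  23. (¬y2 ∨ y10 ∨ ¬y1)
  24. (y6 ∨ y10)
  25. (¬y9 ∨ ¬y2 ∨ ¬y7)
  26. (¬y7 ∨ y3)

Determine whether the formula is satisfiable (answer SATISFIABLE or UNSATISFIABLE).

SATISFIABLE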